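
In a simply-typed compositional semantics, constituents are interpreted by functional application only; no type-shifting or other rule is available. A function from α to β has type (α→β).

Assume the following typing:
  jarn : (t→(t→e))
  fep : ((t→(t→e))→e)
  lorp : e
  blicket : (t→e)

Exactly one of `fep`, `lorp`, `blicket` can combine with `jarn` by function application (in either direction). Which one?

fep

fep — combines: fep : ((t→(t→e))→e) takes jarn : (t→(t→e)) as argument, giving e.
lorp : e — jarn needs t; lorp needs nothing (atomic); neither fits.
blicket : (t→e) — jarn needs t; blicket needs t; neither fits.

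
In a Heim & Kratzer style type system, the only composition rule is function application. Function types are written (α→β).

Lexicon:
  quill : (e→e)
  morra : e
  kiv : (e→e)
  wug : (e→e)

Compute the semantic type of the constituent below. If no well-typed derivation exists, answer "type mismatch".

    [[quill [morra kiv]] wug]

[morra kiv]: functor kiv : (e→e), argument morra : e; result e.
[quill [morra kiv]]: functor quill : (e→e), argument [morra kiv] : e; result e.
[[quill [morra kiv]] wug]: functor wug : (e→e), argument [quill [morra kiv]] : e; result e.

e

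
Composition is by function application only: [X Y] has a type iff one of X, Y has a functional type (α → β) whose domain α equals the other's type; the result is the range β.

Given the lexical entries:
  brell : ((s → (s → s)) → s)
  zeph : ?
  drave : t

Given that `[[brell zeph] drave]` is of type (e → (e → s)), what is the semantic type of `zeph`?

(((s → (s → s)) → s) → (t → (e → (e → s))))

For [[brell zeph] drave] to have type (e → (e → s)) with drave of type t, [brell zeph] must be the function: [brell zeph] : (t → (e → (e → s))).
For [brell zeph] to have type (t → (e → (e → s))) with brell of type ((s → (s → s)) → s), zeph must be the function: zeph : (((s → (s → s)) → s) → (t → (e → (e → s)))).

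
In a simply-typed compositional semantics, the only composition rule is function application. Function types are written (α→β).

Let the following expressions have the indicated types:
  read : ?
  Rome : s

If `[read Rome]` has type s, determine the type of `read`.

[read Rome] must have type s. The sister Rome has type s; that is not a function onto s, so read must be the functor, of type (s→s).

(s→s)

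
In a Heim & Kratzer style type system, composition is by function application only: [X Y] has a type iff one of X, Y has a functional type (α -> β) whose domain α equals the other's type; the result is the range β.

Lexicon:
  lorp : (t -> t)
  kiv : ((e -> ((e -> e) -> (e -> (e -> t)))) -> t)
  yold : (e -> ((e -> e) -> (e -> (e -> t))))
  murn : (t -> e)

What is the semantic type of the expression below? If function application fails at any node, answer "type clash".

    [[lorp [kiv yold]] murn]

At [kiv yold], kiv : ((e -> ((e -> e) -> (e -> (e -> t)))) -> t) takes yold : (e -> ((e -> e) -> (e -> (e -> t)))), giving t.
At [lorp [kiv yold]], lorp : (t -> t) takes [kiv yold] : t, giving t.
At [[lorp [kiv yold]] murn], murn : (t -> e) takes [lorp [kiv yold]] : t, giving e.

e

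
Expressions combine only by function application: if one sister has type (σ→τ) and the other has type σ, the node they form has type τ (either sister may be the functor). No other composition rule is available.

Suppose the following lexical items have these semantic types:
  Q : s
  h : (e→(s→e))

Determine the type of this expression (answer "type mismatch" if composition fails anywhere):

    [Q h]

type mismatch

At [Q h]: neither s nor (e→(s→e)) can take the other as argument; the node is ill-typed.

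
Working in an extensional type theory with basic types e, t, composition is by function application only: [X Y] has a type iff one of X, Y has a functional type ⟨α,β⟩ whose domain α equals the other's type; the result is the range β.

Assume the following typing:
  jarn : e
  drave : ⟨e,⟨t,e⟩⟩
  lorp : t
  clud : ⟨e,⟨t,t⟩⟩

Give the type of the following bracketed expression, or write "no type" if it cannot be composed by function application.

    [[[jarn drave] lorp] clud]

[jarn drave]: functor drave : ⟨e,⟨t,e⟩⟩, argument jarn : e; result ⟨t,e⟩.
[[jarn drave] lorp]: functor [jarn drave] : ⟨t,e⟩, argument lorp : t; result e.
[[[jarn drave] lorp] clud]: functor clud : ⟨e,⟨t,t⟩⟩, argument [[jarn drave] lorp] : e; result ⟨t,t⟩.

⟨t,t⟩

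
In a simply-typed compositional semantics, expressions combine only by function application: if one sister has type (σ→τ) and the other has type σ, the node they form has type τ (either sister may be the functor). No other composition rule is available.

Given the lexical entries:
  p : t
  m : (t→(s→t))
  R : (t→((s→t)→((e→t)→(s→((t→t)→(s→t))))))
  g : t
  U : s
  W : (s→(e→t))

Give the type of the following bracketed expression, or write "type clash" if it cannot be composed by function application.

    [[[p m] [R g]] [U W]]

(s→((t→t)→(s→t)))

[p m]: m is (t→(s→t)), p is t; result (s→t).
[R g]: R is (t→((s→t)→((e→t)→(s→((t→t)→(s→t)))))), g is t; result ((s→t)→((e→t)→(s→((t→t)→(s→t))))).
[[p m] [R g]]: [R g] is ((s→t)→((e→t)→(s→((t→t)→(s→t))))), [p m] is (s→t); result ((e→t)→(s→((t→t)→(s→t)))).
[U W]: W is (s→(e→t)), U is s; result (e→t).
[[[p m] [R g]] [U W]]: [[p m] [R g]] is ((e→t)→(s→((t→t)→(s→t)))), [U W] is (e→t); result (s→((t→t)→(s→t))).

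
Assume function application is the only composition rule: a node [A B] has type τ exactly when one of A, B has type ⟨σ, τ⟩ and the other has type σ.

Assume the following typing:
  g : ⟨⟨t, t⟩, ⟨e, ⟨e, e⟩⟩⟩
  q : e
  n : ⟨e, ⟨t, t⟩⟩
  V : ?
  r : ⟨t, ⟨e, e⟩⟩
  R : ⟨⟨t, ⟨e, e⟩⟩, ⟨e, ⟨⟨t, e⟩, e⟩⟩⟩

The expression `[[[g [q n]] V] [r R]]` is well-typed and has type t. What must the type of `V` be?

[[[g [q n]] V] [r R]] must have type t. The sister [r R] has type ⟨e, ⟨⟨t, e⟩, e⟩⟩; that is not a function onto t, so [[g [q n]] V] must be the functor, of type ⟨⟨e, ⟨⟨t, e⟩, e⟩⟩, t⟩.
[[g [q n]] V] must have type ⟨⟨e, ⟨⟨t, e⟩, e⟩⟩, t⟩. The sister [g [q n]] has type ⟨e, ⟨e, e⟩⟩; that is not a function onto ⟨⟨e, ⟨⟨t, e⟩, e⟩⟩, t⟩, so V must be the functor, of type ⟨⟨e, ⟨e, e⟩⟩, ⟨⟨e, ⟨⟨t, e⟩, e⟩⟩, t⟩⟩.

⟨⟨e, ⟨e, e⟩⟩, ⟨⟨e, ⟨⟨t, e⟩, e⟩⟩, t⟩⟩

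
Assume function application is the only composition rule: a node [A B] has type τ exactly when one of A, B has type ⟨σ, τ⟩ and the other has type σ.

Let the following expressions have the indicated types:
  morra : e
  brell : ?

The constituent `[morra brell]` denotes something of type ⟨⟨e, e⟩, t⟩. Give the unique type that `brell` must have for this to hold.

⟨e, ⟨⟨e, e⟩, t⟩⟩

At [morra brell] (required: ⟨⟨e, e⟩, t⟩): morra is e, which is not a function with range ⟨⟨e, e⟩, t⟩; hence brell is the functor — type ⟨e, ⟨⟨e, e⟩, t⟩⟩.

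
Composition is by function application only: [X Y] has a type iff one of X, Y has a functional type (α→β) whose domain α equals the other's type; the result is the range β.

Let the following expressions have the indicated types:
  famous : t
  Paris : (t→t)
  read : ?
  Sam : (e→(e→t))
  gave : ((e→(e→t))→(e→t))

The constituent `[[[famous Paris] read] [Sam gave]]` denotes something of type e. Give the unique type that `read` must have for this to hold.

(t→((e→t)→e))

For [[[famous Paris] read] [Sam gave]] to have type e with [Sam gave] of type (e→t), [[famous Paris] read] must be the function: [[famous Paris] read] : ((e→t)→e).
For [[famous Paris] read] to have type ((e→t)→e) with [famous Paris] of type t, read must be the function: read : (t→((e→t)→e)).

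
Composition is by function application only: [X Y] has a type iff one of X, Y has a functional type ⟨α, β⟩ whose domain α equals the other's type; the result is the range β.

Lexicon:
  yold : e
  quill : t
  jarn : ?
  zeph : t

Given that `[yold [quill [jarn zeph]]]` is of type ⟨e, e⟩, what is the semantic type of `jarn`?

For [yold [quill [jarn zeph]]] to have type ⟨e, e⟩ with yold of type e, [quill [jarn zeph]] must be the function: [quill [jarn zeph]] : ⟨e, ⟨e, e⟩⟩.
For [quill [jarn zeph]] to have type ⟨e, ⟨e, e⟩⟩ with quill of type t, [jarn zeph] must be the function: [jarn zeph] : ⟨t, ⟨e, ⟨e, e⟩⟩⟩.
For [jarn zeph] to have type ⟨t, ⟨e, ⟨e, e⟩⟩⟩ with zeph of type t, jarn must be the function: jarn : ⟨t, ⟨t, ⟨e, ⟨e, e⟩⟩⟩⟩.

⟨t, ⟨t, ⟨e, ⟨e, e⟩⟩⟩⟩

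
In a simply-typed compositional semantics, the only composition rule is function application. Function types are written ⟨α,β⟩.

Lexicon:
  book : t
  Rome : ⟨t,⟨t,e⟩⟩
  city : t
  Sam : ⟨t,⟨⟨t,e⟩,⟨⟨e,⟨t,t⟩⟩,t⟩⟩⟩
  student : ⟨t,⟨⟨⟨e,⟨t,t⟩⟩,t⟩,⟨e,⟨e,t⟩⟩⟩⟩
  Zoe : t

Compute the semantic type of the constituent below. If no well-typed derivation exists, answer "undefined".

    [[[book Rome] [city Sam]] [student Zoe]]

[book Rome]: Rome is ⟨t,⟨t,e⟩⟩, book is t; result ⟨t,e⟩.
[city Sam]: Sam is ⟨t,⟨⟨t,e⟩,⟨⟨e,⟨t,t⟩⟩,t⟩⟩⟩, city is t; result ⟨⟨t,e⟩,⟨⟨e,⟨t,t⟩⟩,t⟩⟩.
[[book Rome] [city Sam]]: [city Sam] is ⟨⟨t,e⟩,⟨⟨e,⟨t,t⟩⟩,t⟩⟩, [book Rome] is ⟨t,e⟩; result ⟨⟨e,⟨t,t⟩⟩,t⟩.
[student Zoe]: student is ⟨t,⟨⟨⟨e,⟨t,t⟩⟩,t⟩,⟨e,⟨e,t⟩⟩⟩⟩, Zoe is t; result ⟨⟨⟨e,⟨t,t⟩⟩,t⟩,⟨e,⟨e,t⟩⟩⟩.
[[[book Rome] [city Sam]] [student Zoe]]: [student Zoe] is ⟨⟨⟨e,⟨t,t⟩⟩,t⟩,⟨e,⟨e,t⟩⟩⟩, [[book Rome] [city Sam]] is ⟨⟨e,⟨t,t⟩⟩,t⟩; result ⟨e,⟨e,t⟩⟩.

⟨e,⟨e,t⟩⟩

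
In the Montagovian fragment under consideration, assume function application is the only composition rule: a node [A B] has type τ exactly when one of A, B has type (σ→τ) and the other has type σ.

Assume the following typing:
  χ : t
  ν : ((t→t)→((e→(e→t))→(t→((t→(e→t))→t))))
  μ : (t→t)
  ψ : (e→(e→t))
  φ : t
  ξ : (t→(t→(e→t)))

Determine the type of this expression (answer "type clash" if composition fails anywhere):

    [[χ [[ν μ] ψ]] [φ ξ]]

t

At [ν μ], ν : ((t→t)→((e→(e→t))→(t→((t→(e→t))→t)))) takes μ : (t→t), giving ((e→(e→t))→(t→((t→(e→t))→t))).
At [[ν μ] ψ], [ν μ] : ((e→(e→t))→(t→((t→(e→t))→t))) takes ψ : (e→(e→t)), giving (t→((t→(e→t))→t)).
At [χ [[ν μ] ψ]], [[ν μ] ψ] : (t→((t→(e→t))→t)) takes χ : t, giving ((t→(e→t))→t).
At [φ ξ], ξ : (t→(t→(e→t))) takes φ : t, giving (t→(e→t)).
At [[χ [[ν μ] ψ]] [φ ξ]], [χ [[ν μ] ψ]] : ((t→(e→t))→t) takes [φ ξ] : (t→(e→t)), giving t.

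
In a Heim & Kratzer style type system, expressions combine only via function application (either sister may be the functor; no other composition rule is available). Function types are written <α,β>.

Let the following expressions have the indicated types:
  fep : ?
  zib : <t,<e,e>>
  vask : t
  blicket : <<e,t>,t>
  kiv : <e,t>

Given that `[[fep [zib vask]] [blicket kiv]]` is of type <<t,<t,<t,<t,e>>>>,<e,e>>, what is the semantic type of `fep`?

<<e,e>,<t,<<t,<t,<t,<t,e>>>>,<e,e>>>>

At [[fep [zib vask]] [blicket kiv]] (required: <<t,<t,<t,<t,e>>>>,<e,e>>): [blicket kiv] is t, which is not a function with range <<t,<t,<t,<t,e>>>>,<e,e>>; hence [fep [zib vask]] is the functor — type <t,<<t,<t,<t,<t,e>>>>,<e,e>>>.
At [fep [zib vask]] (required: <t,<<t,<t,<t,<t,e>>>>,<e,e>>>): [zib vask] is <e,e>, which is not a function with range <t,<<t,<t,<t,<t,e>>>>,<e,e>>>; hence fep is the functor — type <<e,e>,<t,<<t,<t,<t,<t,e>>>>,<e,e>>>>.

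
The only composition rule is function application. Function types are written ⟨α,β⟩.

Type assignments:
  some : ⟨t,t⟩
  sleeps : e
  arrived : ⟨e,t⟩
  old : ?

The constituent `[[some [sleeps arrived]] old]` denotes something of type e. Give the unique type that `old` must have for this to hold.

⟨t,e⟩

At [[some [sleeps arrived]] old] (required: e): [some [sleeps arrived]] is t, which is not a function with range e; hence old is the functor — type ⟨t,e⟩.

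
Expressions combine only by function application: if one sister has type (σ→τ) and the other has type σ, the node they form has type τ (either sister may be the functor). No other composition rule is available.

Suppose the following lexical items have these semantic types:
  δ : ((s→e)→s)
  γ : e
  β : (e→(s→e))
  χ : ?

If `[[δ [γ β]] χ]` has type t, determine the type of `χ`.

[[δ [γ β]] χ] is required to be t. [δ [γ β]] : s cannot yield t as functor, so χ : (s→t).

(s→t)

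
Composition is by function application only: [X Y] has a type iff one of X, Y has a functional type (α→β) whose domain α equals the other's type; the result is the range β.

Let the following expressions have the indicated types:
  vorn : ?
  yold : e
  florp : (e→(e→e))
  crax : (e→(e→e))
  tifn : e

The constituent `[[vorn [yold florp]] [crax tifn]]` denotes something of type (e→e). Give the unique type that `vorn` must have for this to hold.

((e→e)→((e→e)→(e→e)))

For [[vorn [yold florp]] [crax tifn]] to have type (e→e) with [crax tifn] of type (e→e), [vorn [yold florp]] must be the function: [vorn [yold florp]] : ((e→e)→(e→e)).
For [vorn [yold florp]] to have type ((e→e)→(e→e)) with [yold florp] of type (e→e), vorn must be the function: vorn : ((e→e)→((e→e)→(e→e))).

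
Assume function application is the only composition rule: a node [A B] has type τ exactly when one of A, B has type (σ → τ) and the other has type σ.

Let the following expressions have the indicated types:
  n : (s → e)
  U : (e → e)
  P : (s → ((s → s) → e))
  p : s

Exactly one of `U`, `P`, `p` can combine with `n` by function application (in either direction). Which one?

p

U : (e → e) — neither side's domain matches the other.
P : (s → ((s → s) → e)) — neither side's domain matches the other.
p — combines: n : (s → e) takes p : s as argument, giving e.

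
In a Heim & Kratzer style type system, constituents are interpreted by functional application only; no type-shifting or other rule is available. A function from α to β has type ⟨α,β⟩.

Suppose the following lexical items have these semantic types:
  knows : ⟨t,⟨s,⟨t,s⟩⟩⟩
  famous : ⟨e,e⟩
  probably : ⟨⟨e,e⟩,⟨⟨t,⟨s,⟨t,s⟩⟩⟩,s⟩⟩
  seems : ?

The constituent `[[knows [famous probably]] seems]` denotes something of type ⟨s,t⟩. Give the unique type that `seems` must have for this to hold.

[[knows [famous probably]] seems] is required to be ⟨s,t⟩. [knows [famous probably]] : s cannot yield ⟨s,t⟩ as functor, so seems : ⟨s,⟨s,t⟩⟩.

⟨s,⟨s,t⟩⟩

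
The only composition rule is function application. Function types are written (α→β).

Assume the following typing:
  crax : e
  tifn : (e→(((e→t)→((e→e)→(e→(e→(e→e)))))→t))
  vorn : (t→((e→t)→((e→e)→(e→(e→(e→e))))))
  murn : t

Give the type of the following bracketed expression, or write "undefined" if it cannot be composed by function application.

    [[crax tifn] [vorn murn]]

[crax tifn]: functor tifn : (e→(((e→t)→((e→e)→(e→(e→(e→e)))))→t)), argument crax : e; result (((e→t)→((e→e)→(e→(e→(e→e)))))→t).
[vorn murn]: functor vorn : (t→((e→t)→((e→e)→(e→(e→(e→e)))))), argument murn : t; result ((e→t)→((e→e)→(e→(e→(e→e))))).
[[crax tifn] [vorn murn]]: functor [crax tifn] : (((e→t)→((e→e)→(e→(e→(e→e)))))→t), argument [vorn murn] : ((e→t)→((e→e)→(e→(e→(e→e))))); result t.

t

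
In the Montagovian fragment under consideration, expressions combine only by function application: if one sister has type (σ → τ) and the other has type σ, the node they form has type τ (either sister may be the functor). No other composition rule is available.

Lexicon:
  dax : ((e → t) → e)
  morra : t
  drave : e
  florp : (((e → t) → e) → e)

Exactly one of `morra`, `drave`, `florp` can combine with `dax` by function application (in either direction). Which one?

florp

morra : t — dax needs (e → t); morra needs nothing (atomic); neither fits.
drave : e — dax needs (e → t); drave needs nothing (atomic); neither fits.
florp — combines: florp : (((e → t) → e) → e) takes dax : ((e → t) → e) as argument, giving e.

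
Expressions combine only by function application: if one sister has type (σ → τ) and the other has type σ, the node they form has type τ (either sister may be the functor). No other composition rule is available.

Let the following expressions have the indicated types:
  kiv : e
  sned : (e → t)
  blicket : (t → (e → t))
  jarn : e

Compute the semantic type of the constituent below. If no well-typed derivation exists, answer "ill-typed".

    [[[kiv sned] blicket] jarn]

t

[kiv sned]: functor sned : (e → t), argument kiv : e; result t.
[[kiv sned] blicket]: functor blicket : (t → (e → t)), argument [kiv sned] : t; result (e → t).
[[[kiv sned] blicket] jarn]: functor [[kiv sned] blicket] : (e → t), argument jarn : e; result t.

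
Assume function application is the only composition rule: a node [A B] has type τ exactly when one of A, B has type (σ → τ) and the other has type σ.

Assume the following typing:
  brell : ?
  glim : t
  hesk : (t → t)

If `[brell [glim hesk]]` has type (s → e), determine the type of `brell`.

At [brell [glim hesk]] (required: (s → e)): [glim hesk] is t, which is not a function with range (s → e); hence brell is the functor — type (t → (s → e)).

(t → (s → e))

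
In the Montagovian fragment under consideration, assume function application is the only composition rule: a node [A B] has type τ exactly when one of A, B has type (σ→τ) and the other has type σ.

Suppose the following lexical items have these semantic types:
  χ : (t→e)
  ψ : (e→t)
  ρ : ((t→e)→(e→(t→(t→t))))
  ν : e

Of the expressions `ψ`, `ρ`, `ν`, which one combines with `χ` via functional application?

ψ : (e→t) — no; χ wants t, and ψ wants e.
ρ — combines: ρ : ((t→e)→(e→(t→(t→t)))) takes χ : (t→e) as argument, giving (e→(t→(t→t))).
ν : e — no; χ wants t, and ν wants nothing (atomic).

ρ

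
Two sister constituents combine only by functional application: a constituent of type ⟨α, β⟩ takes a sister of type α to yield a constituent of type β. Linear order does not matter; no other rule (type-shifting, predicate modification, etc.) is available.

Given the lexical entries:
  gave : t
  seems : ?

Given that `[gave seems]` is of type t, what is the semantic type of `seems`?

⟨t, t⟩

At [gave seems] (required: t): gave is t, which is not a function with range t; hence seems is the functor — type ⟨t, t⟩.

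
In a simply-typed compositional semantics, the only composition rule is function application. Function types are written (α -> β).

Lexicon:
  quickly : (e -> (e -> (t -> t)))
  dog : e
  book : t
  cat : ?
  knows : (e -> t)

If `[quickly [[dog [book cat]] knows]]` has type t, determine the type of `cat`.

[quickly [[dog [book cat]] knows]] is required to be t. quickly : (e -> (e -> (t -> t))) cannot yield t as functor, so [[dog [book cat]] knows] : ((e -> (e -> (t -> t))) -> t).
[[dog [book cat]] knows] is required to be ((e -> (e -> (t -> t))) -> t). knows : (e -> t) cannot yield ((e -> (e -> (t -> t))) -> t) as functor, so [dog [book cat]] : ((e -> t) -> ((e -> (e -> (t -> t))) -> t)).
[dog [book cat]] is required to be ((e -> t) -> ((e -> (e -> (t -> t))) -> t)). dog : e cannot yield ((e -> t) -> ((e -> (e -> (t -> t))) -> t)) as functor, so [book cat] : (e -> ((e -> t) -> ((e -> (e -> (t -> t))) -> t))).
[book cat] is required to be (e -> ((e -> t) -> ((e -> (e -> (t -> t))) -> t))). book : t cannot yield (e -> ((e -> t) -> ((e -> (e -> (t -> t))) -> t))) as functor, so cat : (t -> (e -> ((e -> t) -> ((e -> (e -> (t -> t))) -> t)))).

(t -> (e -> ((e -> t) -> ((e -> (e -> (t -> t))) -> t))))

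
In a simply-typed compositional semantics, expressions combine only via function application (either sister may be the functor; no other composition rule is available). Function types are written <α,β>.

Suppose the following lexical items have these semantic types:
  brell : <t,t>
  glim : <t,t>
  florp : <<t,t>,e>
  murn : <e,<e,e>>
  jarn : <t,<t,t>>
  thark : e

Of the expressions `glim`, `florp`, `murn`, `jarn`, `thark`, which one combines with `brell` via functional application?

glim : <t,t> — neither side's domain matches the other.
florp — combines: florp : <<t,t>,e> takes brell : <t,t> as argument, giving e.
murn : <e,<e,e>> — neither side's domain matches the other.
jarn : <t,<t,t>> — neither side's domain matches the other.
thark : e — neither side's domain matches the other.

florp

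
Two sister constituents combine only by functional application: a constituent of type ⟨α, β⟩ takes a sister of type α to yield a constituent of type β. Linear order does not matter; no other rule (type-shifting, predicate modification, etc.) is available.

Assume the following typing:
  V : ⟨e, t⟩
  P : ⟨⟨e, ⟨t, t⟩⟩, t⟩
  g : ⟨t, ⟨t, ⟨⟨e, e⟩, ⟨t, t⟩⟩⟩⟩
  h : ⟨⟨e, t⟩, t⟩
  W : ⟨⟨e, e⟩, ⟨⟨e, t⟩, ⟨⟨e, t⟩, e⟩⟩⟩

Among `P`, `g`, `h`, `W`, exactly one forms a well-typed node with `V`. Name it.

h

P : ⟨⟨e, ⟨t, t⟩⟩, t⟩ — does not combine with V.
g : ⟨t, ⟨t, ⟨⟨e, e⟩, ⟨t, t⟩⟩⟩⟩ — does not combine with V.
h — combines: h : ⟨⟨e, t⟩, t⟩ takes V : ⟨e, t⟩ as argument, giving t.
W : ⟨⟨e, e⟩, ⟨⟨e, t⟩, ⟨⟨e, t⟩, e⟩⟩⟩ — does not combine with V.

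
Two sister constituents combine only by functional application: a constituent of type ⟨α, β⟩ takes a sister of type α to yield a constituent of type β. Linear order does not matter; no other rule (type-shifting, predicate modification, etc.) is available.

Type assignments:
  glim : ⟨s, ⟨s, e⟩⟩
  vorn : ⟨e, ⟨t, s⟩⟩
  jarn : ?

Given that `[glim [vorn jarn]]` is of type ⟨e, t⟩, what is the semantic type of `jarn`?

⟨⟨e, ⟨t, s⟩⟩, ⟨⟨s, ⟨s, e⟩⟩, ⟨e, t⟩⟩⟩

[glim [vorn jarn]] must have type ⟨e, t⟩. The sister glim has type ⟨s, ⟨s, e⟩⟩; that is not a function onto ⟨e, t⟩, so [vorn jarn] must be the functor, of type ⟨⟨s, ⟨s, e⟩⟩, ⟨e, t⟩⟩.
[vorn jarn] must have type ⟨⟨s, ⟨s, e⟩⟩, ⟨e, t⟩⟩. The sister vorn has type ⟨e, ⟨t, s⟩⟩; that is not a function onto ⟨⟨s, ⟨s, e⟩⟩, ⟨e, t⟩⟩, so jarn must be the functor, of type ⟨⟨e, ⟨t, s⟩⟩, ⟨⟨s, ⟨s, e⟩⟩, ⟨e, t⟩⟩⟩.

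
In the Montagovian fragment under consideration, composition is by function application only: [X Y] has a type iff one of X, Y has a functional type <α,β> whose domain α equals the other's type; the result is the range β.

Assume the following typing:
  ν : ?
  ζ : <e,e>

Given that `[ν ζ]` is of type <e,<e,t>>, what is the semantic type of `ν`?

<<e,e>,<e,<e,t>>>

[ν ζ] must have type <e,<e,t>>. The sister ζ has type <e,e>; that is not a function onto <e,<e,t>>, so ν must be the functor, of type <<e,e>,<e,<e,t>>>.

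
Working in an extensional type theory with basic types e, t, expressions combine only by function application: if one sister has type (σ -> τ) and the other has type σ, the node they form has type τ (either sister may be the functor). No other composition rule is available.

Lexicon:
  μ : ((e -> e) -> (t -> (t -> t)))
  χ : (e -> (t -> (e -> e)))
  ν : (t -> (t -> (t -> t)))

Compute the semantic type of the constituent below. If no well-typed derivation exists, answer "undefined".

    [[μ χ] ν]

At [μ χ]: neither ((e -> e) -> (t -> (t -> t))) nor (e -> (t -> (e -> e))) can take the other as argument; the node is ill-typed.

undefined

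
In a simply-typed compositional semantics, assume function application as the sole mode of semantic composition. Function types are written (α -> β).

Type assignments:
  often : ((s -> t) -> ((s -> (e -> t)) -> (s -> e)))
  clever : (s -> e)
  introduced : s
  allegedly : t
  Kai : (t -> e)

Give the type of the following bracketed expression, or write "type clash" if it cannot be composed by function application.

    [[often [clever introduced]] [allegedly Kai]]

type clash

At [clever introduced], clever : (s -> e) takes introduced : s, giving e.
[often [clever introduced]]: ((s -> t) -> ((s -> (e -> t)) -> (s -> e))) and e cannot combine by function application — type clash.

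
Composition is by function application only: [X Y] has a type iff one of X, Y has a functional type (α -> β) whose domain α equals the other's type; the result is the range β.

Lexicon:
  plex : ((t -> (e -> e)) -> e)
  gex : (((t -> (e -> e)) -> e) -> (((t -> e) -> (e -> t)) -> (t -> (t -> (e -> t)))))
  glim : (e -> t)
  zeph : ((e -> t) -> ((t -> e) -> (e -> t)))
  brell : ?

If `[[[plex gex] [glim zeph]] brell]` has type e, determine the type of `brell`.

[[[plex gex] [glim zeph]] brell] must have type e. The sister [[plex gex] [glim zeph]] has type (t -> (t -> (e -> t))); that is not a function onto e, so brell must be the functor, of type ((t -> (t -> (e -> t))) -> e).

((t -> (t -> (e -> t))) -> e)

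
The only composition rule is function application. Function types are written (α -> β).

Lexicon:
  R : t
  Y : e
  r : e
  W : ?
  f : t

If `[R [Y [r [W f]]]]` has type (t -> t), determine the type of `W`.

[R [Y [r [W f]]]] must have type (t -> t). The sister R has type t; that is not a function onto (t -> t), so [Y [r [W f]]] must be the functor, of type (t -> (t -> t)).
[Y [r [W f]]] must have type (t -> (t -> t)). The sister Y has type e; that is not a function onto (t -> (t -> t)), so [r [W f]] must be the functor, of type (e -> (t -> (t -> t))).
[r [W f]] must have type (e -> (t -> (t -> t))). The sister r has type e; that is not a function onto (e -> (t -> (t -> t))), so [W f] must be the functor, of type (e -> (e -> (t -> (t -> t)))).
[W f] must have type (e -> (e -> (t -> (t -> t)))). The sister f has type t; that is not a function onto (e -> (e -> (t -> (t -> t)))), so W must be the functor, of type (t -> (e -> (e -> (t -> (t -> t))))).

(t -> (e -> (e -> (t -> (t -> t)))))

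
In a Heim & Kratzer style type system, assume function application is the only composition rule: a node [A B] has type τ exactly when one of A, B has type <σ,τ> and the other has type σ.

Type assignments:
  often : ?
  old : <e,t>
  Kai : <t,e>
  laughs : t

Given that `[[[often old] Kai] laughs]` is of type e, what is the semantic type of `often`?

<<e,t>,<<t,e>,<t,e>>>

[[[often old] Kai] laughs] must have type e. The sister laughs has type t; that is not a function onto e, so [[often old] Kai] must be the functor, of type <t,e>.
[[often old] Kai] must have type <t,e>. The sister Kai has type <t,e>; that is not a function onto <t,e>, so [often old] must be the functor, of type <<t,e>,<t,e>>.
[often old] must have type <<t,e>,<t,e>>. The sister old has type <e,t>; that is not a function onto <<t,e>,<t,e>>, so often must be the functor, of type <<e,t>,<<t,e>,<t,e>>>.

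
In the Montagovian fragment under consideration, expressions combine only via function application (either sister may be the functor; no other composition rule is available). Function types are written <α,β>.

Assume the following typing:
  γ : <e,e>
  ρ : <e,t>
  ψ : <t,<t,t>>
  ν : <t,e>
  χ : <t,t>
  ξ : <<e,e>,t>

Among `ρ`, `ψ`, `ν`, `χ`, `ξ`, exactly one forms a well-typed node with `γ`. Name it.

ξ

ρ : <e,t> — neither side's domain matches the other.
ψ : <t,<t,t>> — neither side's domain matches the other.
ν : <t,e> — neither side's domain matches the other.
χ : <t,t> — neither side's domain matches the other.
ξ — combines: ξ : <<e,e>,t> takes γ : <e,e> as argument, giving t.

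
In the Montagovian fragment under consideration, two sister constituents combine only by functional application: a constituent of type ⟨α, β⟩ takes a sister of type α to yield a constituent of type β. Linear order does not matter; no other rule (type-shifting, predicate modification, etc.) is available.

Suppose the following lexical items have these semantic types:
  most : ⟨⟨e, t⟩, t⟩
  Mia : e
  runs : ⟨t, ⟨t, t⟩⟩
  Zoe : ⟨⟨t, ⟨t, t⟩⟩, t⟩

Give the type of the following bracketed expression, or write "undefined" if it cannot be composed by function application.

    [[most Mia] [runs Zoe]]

At [most Mia]: neither ⟨⟨e, t⟩, t⟩ nor e can take the other as argument; the node is ill-typed.

undefined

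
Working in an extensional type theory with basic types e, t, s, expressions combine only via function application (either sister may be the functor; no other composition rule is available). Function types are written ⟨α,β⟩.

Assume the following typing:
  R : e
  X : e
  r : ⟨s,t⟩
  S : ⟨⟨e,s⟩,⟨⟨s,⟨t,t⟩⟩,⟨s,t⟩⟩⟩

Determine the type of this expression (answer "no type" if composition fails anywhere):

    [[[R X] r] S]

At [R X]: neither e nor e can take the other as argument; the node is ill-typed.

no type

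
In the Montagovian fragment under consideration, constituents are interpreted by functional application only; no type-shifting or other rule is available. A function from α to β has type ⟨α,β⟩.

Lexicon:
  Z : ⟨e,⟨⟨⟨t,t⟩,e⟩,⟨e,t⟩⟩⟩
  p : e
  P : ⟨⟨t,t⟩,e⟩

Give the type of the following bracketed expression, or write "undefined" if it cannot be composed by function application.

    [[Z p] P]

⟨e,t⟩

[Z p]: ⟨e,⟨⟨⟨t,t⟩,e⟩,⟨e,t⟩⟩⟩ applied to e yields ⟨⟨⟨t,t⟩,e⟩,⟨e,t⟩⟩.
[[Z p] P]: ⟨⟨⟨t,t⟩,e⟩,⟨e,t⟩⟩ applied to ⟨⟨t,t⟩,e⟩ yields ⟨e,t⟩.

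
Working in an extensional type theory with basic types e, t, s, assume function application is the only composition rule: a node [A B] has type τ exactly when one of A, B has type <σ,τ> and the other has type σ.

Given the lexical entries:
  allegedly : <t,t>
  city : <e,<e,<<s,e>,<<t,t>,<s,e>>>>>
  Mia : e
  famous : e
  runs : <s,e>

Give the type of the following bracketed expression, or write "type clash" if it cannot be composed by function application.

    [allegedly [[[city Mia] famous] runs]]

<s,e>

[city Mia]: <e,<e,<<s,e>,<<t,t>,<s,e>>>>> applied to e yields <e,<<s,e>,<<t,t>,<s,e>>>>.
[[city Mia] famous]: <e,<<s,e>,<<t,t>,<s,e>>>> applied to e yields <<s,e>,<<t,t>,<s,e>>>.
[[[city Mia] famous] runs]: <<s,e>,<<t,t>,<s,e>>> applied to <s,e> yields <<t,t>,<s,e>>.
[allegedly [[[city Mia] famous] runs]]: <<t,t>,<s,e>> applied to <t,t> yields <s,e>.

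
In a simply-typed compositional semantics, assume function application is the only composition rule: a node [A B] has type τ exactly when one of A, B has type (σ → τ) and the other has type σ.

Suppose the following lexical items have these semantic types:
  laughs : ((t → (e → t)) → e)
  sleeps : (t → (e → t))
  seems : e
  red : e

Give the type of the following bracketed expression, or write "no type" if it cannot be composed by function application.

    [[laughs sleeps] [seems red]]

no type

[laughs sleeps]: laughs is ((t → (e → t)) → e), sleeps is (t → (e → t)); result e.
At [seems red]: neither e nor e can take the other as argument; the node is ill-typed.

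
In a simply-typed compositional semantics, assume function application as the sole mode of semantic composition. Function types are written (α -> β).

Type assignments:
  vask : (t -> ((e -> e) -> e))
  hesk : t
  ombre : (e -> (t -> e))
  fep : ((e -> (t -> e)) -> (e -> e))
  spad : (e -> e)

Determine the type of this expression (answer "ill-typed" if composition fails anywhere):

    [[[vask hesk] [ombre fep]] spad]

e

[vask hesk] — vask of type (t -> ((e -> e) -> e)) combines with hesk of type t: type ((e -> e) -> e).
[ombre fep] — fep of type ((e -> (t -> e)) -> (e -> e)) combines with ombre of type (e -> (t -> e)): type (e -> e).
[[vask hesk] [ombre fep]] — [vask hesk] of type ((e -> e) -> e) combines with [ombre fep] of type (e -> e): type e.
[[[vask hesk] [ombre fep]] spad] — spad of type (e -> e) combines with [[vask hesk] [ombre fep]] of type e: type e.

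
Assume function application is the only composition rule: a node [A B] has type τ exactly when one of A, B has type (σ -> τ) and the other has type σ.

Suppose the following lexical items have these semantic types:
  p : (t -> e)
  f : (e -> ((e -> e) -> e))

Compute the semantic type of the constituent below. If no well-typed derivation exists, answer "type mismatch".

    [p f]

type mismatch

[p f]: (t -> e) and (e -> ((e -> e) -> e)) cannot combine by function application — type clash.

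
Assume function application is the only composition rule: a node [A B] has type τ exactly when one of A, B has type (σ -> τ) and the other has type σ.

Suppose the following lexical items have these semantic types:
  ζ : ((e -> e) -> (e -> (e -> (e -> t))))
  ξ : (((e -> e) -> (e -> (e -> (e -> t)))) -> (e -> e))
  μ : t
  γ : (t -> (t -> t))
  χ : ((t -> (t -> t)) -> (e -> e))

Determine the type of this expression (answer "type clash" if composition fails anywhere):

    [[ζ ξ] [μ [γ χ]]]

[ζ ξ]: (((e -> e) -> (e -> (e -> (e -> t)))) -> (e -> e)) applied to ((e -> e) -> (e -> (e -> (e -> t)))) yields (e -> e).
[γ χ]: ((t -> (t -> t)) -> (e -> e)) applied to (t -> (t -> t)) yields (e -> e).
At [μ [γ χ]]: neither t nor (e -> e) can take the other as argument; the node is ill-typed.

type clash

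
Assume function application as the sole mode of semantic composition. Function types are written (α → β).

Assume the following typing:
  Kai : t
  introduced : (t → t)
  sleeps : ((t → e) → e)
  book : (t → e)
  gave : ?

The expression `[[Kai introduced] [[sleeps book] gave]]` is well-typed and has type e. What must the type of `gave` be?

(e → (t → e))

At [[Kai introduced] [[sleeps book] gave]] (required: e): [Kai introduced] is t, which is not a function with range e; hence [[sleeps book] gave] is the functor — type (t → e).
At [[sleeps book] gave] (required: (t → e)): [sleeps book] is e, which is not a function with range (t → e); hence gave is the functor — type (e → (t → e)).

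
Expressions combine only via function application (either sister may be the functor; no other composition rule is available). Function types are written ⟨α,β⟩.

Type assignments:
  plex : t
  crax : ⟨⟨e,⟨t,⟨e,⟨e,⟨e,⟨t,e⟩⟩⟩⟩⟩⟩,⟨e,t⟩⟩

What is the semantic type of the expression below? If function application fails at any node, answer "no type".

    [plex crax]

no type

[plex crax]: t and ⟨⟨e,⟨t,⟨e,⟨e,⟨e,⟨t,e⟩⟩⟩⟩⟩⟩,⟨e,t⟩⟩ cannot combine by function application — type clash.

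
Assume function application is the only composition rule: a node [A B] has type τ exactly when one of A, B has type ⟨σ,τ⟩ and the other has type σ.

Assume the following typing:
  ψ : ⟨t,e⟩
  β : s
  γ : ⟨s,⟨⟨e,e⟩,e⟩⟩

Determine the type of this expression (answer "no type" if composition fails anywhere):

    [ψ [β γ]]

[β γ]: functor γ : ⟨s,⟨⟨e,e⟩,e⟩⟩, argument β : s; result ⟨⟨e,e⟩,e⟩.
[ψ [β γ]]: ⟨t,e⟩ with ⟨⟨e,e⟩,e⟩ — neither is a function whose domain matches the other; composition fails here.

no type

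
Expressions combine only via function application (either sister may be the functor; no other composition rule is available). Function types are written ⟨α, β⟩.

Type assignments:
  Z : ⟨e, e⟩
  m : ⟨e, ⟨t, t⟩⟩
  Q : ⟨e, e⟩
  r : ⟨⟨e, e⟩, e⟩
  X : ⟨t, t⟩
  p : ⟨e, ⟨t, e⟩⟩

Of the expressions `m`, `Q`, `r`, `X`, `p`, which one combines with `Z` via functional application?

r

m : ⟨e, ⟨t, t⟩⟩ — does not combine with Z.
Q : ⟨e, e⟩ — does not combine with Z.
r — combines: r : ⟨⟨e, e⟩, e⟩ takes Z : ⟨e, e⟩ as argument, giving e.
X : ⟨t, t⟩ — does not combine with Z.
p : ⟨e, ⟨t, e⟩⟩ — does not combine with Z.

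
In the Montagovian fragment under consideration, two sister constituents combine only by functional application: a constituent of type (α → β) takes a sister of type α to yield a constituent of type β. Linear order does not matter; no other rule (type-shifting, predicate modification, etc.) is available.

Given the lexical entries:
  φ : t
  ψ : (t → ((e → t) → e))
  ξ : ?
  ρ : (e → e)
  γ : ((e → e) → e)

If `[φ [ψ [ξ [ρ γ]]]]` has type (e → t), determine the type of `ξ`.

(e → ((t → ((e → t) → e)) → (t → (e → t))))

[φ [ψ [ξ [ρ γ]]]] is required to be (e → t). φ : t cannot yield (e → t) as functor, so [ψ [ξ [ρ γ]]] : (t → (e → t)).
[ψ [ξ [ρ γ]]] is required to be (t → (e → t)). ψ : (t → ((e → t) → e)) cannot yield (t → (e → t)) as functor, so [ξ [ρ γ]] : ((t → ((e → t) → e)) → (t → (e → t))).
[ξ [ρ γ]] is required to be ((t → ((e → t) → e)) → (t → (e → t))). [ρ γ] : e cannot yield ((t → ((e → t) → e)) → (t → (e → t))) as functor, so ξ : (e → ((t → ((e → t) → e)) → (t → (e → t)))).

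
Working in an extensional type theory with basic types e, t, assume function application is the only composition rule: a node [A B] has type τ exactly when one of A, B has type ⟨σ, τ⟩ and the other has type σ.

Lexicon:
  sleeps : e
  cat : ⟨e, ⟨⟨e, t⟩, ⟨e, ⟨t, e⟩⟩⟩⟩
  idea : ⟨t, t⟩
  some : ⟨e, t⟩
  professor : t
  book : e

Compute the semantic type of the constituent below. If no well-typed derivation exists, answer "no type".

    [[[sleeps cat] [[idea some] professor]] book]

no type

[sleeps cat]: ⟨e, ⟨⟨e, t⟩, ⟨e, ⟨t, e⟩⟩⟩⟩ applied to e yields ⟨⟨e, t⟩, ⟨e, ⟨t, e⟩⟩⟩.
[idea some]: ⟨t, t⟩ and ⟨e, t⟩ cannot combine by function application — type clash.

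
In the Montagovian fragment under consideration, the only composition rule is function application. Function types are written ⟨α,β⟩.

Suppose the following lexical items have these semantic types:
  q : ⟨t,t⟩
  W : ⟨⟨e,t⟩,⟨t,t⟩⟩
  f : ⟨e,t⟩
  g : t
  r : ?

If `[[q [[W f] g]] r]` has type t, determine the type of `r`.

⟨t,t⟩

[[q [[W f] g]] r] must have type t. The sister [q [[W f] g]] has type t; that is not a function onto t, so r must be the functor, of type ⟨t,t⟩.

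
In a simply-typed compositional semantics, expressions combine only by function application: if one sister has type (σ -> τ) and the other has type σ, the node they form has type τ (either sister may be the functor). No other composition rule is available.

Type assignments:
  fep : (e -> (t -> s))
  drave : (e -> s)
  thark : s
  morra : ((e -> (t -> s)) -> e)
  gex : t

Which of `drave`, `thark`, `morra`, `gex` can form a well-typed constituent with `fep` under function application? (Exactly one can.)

morra

drave : (e -> s) — no; fep wants e, and drave wants e.
thark : s — no; fep wants e, and thark wants nothing (atomic).
morra — combines: morra : ((e -> (t -> s)) -> e) takes fep : (e -> (t -> s)) as argument, giving e.
gex : t — no; fep wants e, and gex wants nothing (atomic).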